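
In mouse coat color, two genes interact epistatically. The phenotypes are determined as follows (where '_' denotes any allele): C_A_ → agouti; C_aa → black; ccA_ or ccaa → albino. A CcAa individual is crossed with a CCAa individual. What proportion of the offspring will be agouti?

Cross: CcAa × CCAa — consider each gene separately:
C gene: Cc × CC → 2 CC, 2 Cc → 4 C_ (out of 4)
A gene: Aa × Aa → 1 AA, 2 Aa, 1 aa → 3 A_ : 1 aa (out of 4)
Genotype classes (out of 4 × 4 = 16): C_A_ = 4×3 = 12; C_aa = 4×1 = 4
Apply the phenotype rules: C_A_ (12) → agouti; C_aa (4) → black
Phenotype counts (out of 16): 12 agouti, 4 black
agouti: 12 out of 16
Probability: 12/16 = 3/4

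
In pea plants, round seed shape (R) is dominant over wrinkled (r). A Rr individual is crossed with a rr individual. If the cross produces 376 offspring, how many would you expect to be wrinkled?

Punnett square for Rr × rr:
Offspring genotypes: 2 Rr, 2 rr
round: 2, wrinkled: 2
wrinkled: 2 out of 4 → fraction 1/2
Expected count = 1/2 × 376 = 188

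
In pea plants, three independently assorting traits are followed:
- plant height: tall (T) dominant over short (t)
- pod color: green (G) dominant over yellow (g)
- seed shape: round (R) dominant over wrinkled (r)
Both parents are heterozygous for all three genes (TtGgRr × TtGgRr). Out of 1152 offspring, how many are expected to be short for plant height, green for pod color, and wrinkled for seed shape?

Trihybrid cross: TtGgRr × TtGgRr
Each trait segregates independently with a 3:1 phenotypic ratio, so each gene contributes 3/4 (dominant) or 1/4 (recessive).
Target: short (plant height), green (pod color), wrinkled (seed shape)
Probability = product of independent per-trait probabilities
= 1/4 × 3/4 × 1/4 = 3/64
Expected count = 3/64 × 1152 = 54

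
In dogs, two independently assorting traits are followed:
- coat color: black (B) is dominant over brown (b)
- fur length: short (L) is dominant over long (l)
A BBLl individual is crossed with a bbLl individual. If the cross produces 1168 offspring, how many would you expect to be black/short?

Dihybrid cross BBLl × bbLl — consider each gene separately:
coat color: BB × bb → 4 Bb → 4 B_ (out of 4)
fur length: Ll × Ll → 1 LL, 2 Ll, 1 ll → 3 L_ : 1 ll (out of 4)
Combine (counts out of 4 × 4 = 16): black/short (B_L_) = 4×3 = 12; black/long (B_ll) = 4×1 = 4
Phenotype counts (out of 16): 12 black/short, 4 black/long
black/short: 12 out of 16 → fraction 3/4
Expected count = 3/4 × 1168 = 876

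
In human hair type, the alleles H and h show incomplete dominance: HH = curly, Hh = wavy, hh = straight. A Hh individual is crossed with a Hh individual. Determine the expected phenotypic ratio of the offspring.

Punnett square for Hh × Hh:
Offspring genotypes: 1 HH, 2 Hh, 1 hh
Phenotype counts: 1 curly, 2 wavy, 1 straight
Ratio: 1 curly : 2 wavy : 1 straight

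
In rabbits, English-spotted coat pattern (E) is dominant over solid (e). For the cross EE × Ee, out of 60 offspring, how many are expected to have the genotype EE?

Punnett square for EE × Ee:
Offspring genotypes: 2 EE, 2 Ee
Total offspring: 4
Count with target: 2
Probability: 2/4 = 1/2
Expected count = 1/2 × 60 = 30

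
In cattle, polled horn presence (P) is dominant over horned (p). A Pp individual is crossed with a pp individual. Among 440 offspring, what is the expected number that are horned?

Punnett square for Pp × pp:
Offspring genotypes: 2 Pp, 2 pp
polled: 2, horned: 2
horned: 2 out of 4 → fraction 1/2
Expected count = 1/2 × 440 = 220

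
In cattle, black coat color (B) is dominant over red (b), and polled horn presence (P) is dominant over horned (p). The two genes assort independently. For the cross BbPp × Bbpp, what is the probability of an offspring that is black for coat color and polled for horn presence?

Dihybrid cross BbPp × Bbpp — consider each gene separately:
coat color: Bb × Bb → 1 BB, 2 Bb, 1 bb → 3 B_ : 1 bb (out of 4)
horn presence: Pp × pp → 2 Pp, 2 pp → 2 P_ : 2 pp (out of 4)
Looking for: black (B_) and polled (P_)
P(black) = 3/4, P(polled) = 2/4
P(both) = 3/4 × 2/4 = 6/16 = 3/8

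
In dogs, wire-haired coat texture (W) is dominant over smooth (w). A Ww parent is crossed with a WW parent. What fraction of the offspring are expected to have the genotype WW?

Punnett square for Ww × WW:
Offspring genotypes: 2 WW, 2 Ww
Total offspring: 4
Count with target: 2
Probability: 2/4 = 1/2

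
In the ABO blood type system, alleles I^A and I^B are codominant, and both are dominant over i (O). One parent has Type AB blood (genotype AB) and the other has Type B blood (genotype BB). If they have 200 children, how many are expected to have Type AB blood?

Cross: AB × BB
Possible offspring genotypes: 2 AB, 2 BB
Blood type counts: 2 Type AB, 2 Type B
Probability of Type AB: 2/4 = 1/2
Expected count = 1/2 × 200 = 100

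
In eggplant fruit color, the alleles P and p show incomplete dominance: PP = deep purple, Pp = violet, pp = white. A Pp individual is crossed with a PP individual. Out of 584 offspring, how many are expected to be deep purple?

Punnett square for Pp × PP:
Offspring genotypes: 2 PP, 2 Pp
Phenotype counts: 2 deep purple, 2 violet
deep purple: 2 out of 4 → fraction 1/2
Expected count = 1/2 × 584 = 292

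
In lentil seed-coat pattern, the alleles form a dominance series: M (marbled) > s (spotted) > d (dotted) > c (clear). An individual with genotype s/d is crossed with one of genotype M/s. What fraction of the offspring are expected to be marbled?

Cross: s/d × M/s
Allele dominance: M > s > d > c
Offspring genotypes: 1 M/s, 1 s/s, 1 M/d, 1 s/d
Phenotype counts: 2 marbled, 2 spotted
marbled: 2 out of 4
Probability: 2/4 = 1/2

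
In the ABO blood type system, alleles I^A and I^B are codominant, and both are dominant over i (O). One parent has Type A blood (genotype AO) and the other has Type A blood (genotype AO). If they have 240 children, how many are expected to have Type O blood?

Cross: AO × AO
Possible offspring genotypes: 1 AA, 2 AO, 1 OO
Blood type counts: 3 Type A, 1 Type O
Probability of Type O: 1/4
Expected count = 1/4 × 240 = 60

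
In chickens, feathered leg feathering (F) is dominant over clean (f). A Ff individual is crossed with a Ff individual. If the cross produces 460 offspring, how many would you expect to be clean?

Punnett square for Ff × Ff:
Offspring genotypes: 1 FF, 2 Ff, 1 ff
feathered: 3, clean: 1
clean: 1 out of 4 → fraction 1/4
Expected count = 1/4 × 460 = 115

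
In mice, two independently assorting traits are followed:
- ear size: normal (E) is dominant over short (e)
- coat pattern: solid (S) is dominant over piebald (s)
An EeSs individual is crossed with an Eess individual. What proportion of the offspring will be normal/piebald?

Dihybrid cross EeSs × Eess — consider each gene separately:
ear size: Ee × Ee → 1 EE, 2 Ee, 1 ee → 3 E_ : 1 ee (out of 4)
coat pattern: Ss × ss → 2 Ss, 2 ss → 2 S_ : 2 ss (out of 4)
Combine (counts out of 4 × 4 = 16): normal/solid (E_S_) = 3×2 = 6; normal/piebald (E_ss) = 3×2 = 6; short/solid (eeS_) = 1×2 = 2; short/piebald (eess) = 1×2 = 2
Phenotype counts (out of 16): 6 normal/solid, 6 normal/piebald, 2 short/solid, 2 short/piebald
normal/piebald: 6 out of 16
Probability: 6/16 = 3/8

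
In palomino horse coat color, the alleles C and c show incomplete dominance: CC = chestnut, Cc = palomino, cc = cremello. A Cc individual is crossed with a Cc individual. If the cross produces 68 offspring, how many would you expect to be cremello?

Punnett square for Cc × Cc:
Offspring genotypes: 1 CC, 2 Cc, 1 cc
Phenotype counts: 1 chestnut, 2 palomino, 1 cremello
cremello: 1 out of 4 → fraction 1/4
Expected count = 1/4 × 68 = 17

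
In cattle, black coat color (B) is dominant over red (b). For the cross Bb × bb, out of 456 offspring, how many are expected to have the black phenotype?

Punnett square for Bb × bb:
Offspring genotypes: 2 Bb, 2 bb
Total offspring: 4
Count with target: 2
Probability: 2/4 = 1/2
Expected count = 1/2 × 456 = 228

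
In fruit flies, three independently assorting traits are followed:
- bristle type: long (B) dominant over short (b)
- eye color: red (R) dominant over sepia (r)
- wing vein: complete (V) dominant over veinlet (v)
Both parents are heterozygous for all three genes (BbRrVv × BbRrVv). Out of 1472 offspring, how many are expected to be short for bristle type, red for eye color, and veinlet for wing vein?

Trihybrid cross: BbRrVv × BbRrVv
Each trait segregates independently with a 3:1 phenotypic ratio, so each gene contributes 3/4 (dominant) or 1/4 (recessive).
Target: short (bristle type), red (eye color), veinlet (wing vein)
Probability = product of independent per-trait probabilities
= 1/4 × 3/4 × 1/4 = 3/64
Expected count = 3/64 × 1472 = 69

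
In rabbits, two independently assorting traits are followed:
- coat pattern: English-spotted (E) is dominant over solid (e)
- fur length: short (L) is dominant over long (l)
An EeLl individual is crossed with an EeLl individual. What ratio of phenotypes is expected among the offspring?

Dihybrid cross EeLl × EeLl — consider each gene separately:
coat pattern: Ee × Ee → 1 EE, 2 Ee, 1 ee → 3 E_ : 1 ee (out of 4)
fur length: Ll × Ll → 1 LL, 2 Ll, 1 ll → 3 L_ : 1 ll (out of 4)
Combine (counts out of 4 × 4 = 16): English-spotted/short (E_L_) = 3×3 = 9; English-spotted/long (E_ll) = 3×1 = 3; solid/short (eeL_) = 1×3 = 3; solid/long (eell) = 1×1 = 1
Phenotype counts (out of 16): 9 English-spotted/short, 3 English-spotted/long, 3 solid/short, 1 solid/long
Ratio: 9 English-spotted/short : 3 English-spotted/long : 3 solid/short : 1 solid/long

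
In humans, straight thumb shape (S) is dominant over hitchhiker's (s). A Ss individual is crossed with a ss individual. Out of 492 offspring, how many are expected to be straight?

Punnett square for Ss × ss:
Offspring genotypes: 2 Ss, 2 ss
straight: 2, hitchhiker's: 2
straight: 2 out of 4 → fraction 1/2
Expected count = 1/2 × 492 = 246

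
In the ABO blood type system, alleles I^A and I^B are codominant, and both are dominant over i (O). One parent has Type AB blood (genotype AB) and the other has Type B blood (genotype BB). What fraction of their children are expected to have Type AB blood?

Cross: AB × BB
Possible offspring genotypes: 2 AB, 2 BB
Blood type counts: 2 Type AB, 2 Type B
Probability of Type AB: 2/4 = 1/2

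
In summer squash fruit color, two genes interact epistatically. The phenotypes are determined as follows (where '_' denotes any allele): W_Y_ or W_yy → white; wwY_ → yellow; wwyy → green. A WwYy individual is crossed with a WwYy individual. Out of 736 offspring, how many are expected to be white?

Cross: WwYy × WwYy — consider each gene separately:
W gene: Ww × Ww → 1 WW, 2 Ww, 1 ww → 3 W_ : 1 ww (out of 4)
Y gene: Yy × Yy → 1 YY, 2 Yy, 1 yy → 3 Y_ : 1 yy (out of 4)
Genotype classes (out of 4 × 4 = 16): W_Y_ = 3×3 = 9; W_yy = 3×1 = 3; wwY_ = 1×3 = 3; wwyy = 1×1 = 1
Apply the phenotype rules: W_Y_ (9) + W_yy (3) → white; wwY_ (3) → yellow; wwyy (1) → green
Phenotype counts (out of 16): 12 white, 3 yellow, 1 green
white: 12 out of 16 → fraction 3/4
Expected count = 3/4 × 736 = 552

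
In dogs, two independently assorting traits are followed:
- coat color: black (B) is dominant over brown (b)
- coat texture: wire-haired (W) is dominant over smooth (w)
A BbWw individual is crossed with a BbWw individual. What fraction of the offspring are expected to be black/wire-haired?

Dihybrid cross BbWw × BbWw — consider each gene separately:
coat color: Bb × Bb → 1 BB, 2 Bb, 1 bb → 3 B_ : 1 bb (out of 4)
coat texture: Ww × Ww → 1 WW, 2 Ww, 1 ww → 3 W_ : 1 ww (out of 4)
Combine (counts out of 4 × 4 = 16): black/wire-haired (B_W_) = 3×3 = 9; black/smooth (B_ww) = 3×1 = 3; brown/wire-haired (bbW_) = 1×3 = 3; brown/smooth (bbww) = 1×1 = 1
Phenotype counts (out of 16): 9 black/wire-haired, 3 black/smooth, 3 brown/wire-haired, 1 brown/smooth
black/wire-haired: 9 out of 16
Probability: 9/16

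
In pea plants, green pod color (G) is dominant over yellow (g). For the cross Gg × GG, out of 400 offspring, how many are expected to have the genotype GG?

Punnett square for Gg × GG:
Offspring genotypes: 2 GG, 2 Gg
Total offspring: 4
Count with target: 2
Probability: 2/4 = 1/2
Expected count = 1/2 × 400 = 200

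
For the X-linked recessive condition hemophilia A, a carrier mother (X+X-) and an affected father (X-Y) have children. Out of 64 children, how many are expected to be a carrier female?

Cross: X+X- × X-Y
Offspring: 1 X+X-, 1 X+Y, 1 X-X-, 1 X-Y
Probability of a carrier female: 1/4
Expected count = 1/4 × 64 = 16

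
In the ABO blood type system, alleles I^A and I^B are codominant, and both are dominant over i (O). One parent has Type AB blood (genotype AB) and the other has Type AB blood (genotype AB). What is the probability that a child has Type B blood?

Cross: AB × AB
Possible offspring genotypes: 1 AA, 2 AB, 1 BB
Blood type counts: 1 Type A, 2 Type AB, 1 Type B
Probability of Type B: 1/4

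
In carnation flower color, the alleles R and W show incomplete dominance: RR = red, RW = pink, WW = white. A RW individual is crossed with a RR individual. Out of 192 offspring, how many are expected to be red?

Punnett square for RW × RR:
Offspring genotypes: 2 RR, 2 RW
Phenotype counts: 2 red, 2 pink
red: 2 out of 4 → fraction 1/2
Expected count = 1/2 × 192 = 96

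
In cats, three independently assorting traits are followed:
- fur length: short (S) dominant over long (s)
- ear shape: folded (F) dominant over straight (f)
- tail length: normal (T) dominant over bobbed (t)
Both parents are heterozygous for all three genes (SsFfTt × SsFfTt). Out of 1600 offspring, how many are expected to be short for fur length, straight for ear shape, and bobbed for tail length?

Trihybrid cross: SsFfTt × SsFfTt
Each trait segregates independently with a 3:1 phenotypic ratio, so each gene contributes 3/4 (dominant) or 1/4 (recessive).
Target: short (fur length), straight (ear shape), bobbed (tail length)
Probability = product of independent per-trait probabilities
= 3/4 × 1/4 × 1/4 = 3/64
Expected count = 3/64 × 1600 = 75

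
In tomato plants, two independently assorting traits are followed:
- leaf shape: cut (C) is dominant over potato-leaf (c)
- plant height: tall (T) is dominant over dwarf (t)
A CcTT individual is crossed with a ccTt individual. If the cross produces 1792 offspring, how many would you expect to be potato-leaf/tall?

Dihybrid cross CcTT × ccTt — consider each gene separately:
leaf shape: Cc × cc → 2 Cc, 2 cc → 2 C_ : 2 cc (out of 4)
plant height: TT × Tt → 2 TT, 2 Tt → 4 T_ (out of 4)
Combine (counts out of 4 × 4 = 16): cut/tall (C_T_) = 2×4 = 8; potato-leaf/tall (ccT_) = 2×4 = 8
Phenotype counts (out of 16): 8 cut/tall, 8 potato-leaf/tall
potato-leaf/tall: 8 out of 16 → fraction 1/2
Expected count = 1/2 × 1792 = 896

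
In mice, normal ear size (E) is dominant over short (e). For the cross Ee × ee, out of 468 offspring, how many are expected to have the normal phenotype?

Punnett square for Ee × ee:
Offspring genotypes: 2 Ee, 2 ee
Total offspring: 4
Count with target: 2
Probability: 2/4 = 1/2
Expected count = 1/2 × 468 = 234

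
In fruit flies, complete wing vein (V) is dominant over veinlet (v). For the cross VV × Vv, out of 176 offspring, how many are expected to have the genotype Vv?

Punnett square for VV × Vv:
Offspring genotypes: 2 VV, 2 Vv
Total offspring: 4
Count with target: 2
Probability: 2/4 = 1/2
Expected count = 1/2 × 176 = 88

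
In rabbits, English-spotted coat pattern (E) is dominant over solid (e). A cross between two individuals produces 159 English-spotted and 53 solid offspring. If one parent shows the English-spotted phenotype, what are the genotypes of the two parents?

Observed offspring: 159 English-spotted, 53 solid
The observed ratio simplifies to 3:1. Solid (ee) offspring appear, so each parent must contribute one e allele. The parent stated to show English-spotted carries E, so it is Ee. The other parent is then either Ee or ee: Ee × ee would give a 1:1 split, whereas Ee × Ee gives 3:1 — matching the data. So both parents are heterozygous (Ee × Ee).
Parent genotypes: Ee × Ee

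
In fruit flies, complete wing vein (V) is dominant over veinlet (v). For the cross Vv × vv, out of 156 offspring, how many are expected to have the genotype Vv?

Punnett square for Vv × vv:
Offspring genotypes: 2 Vv, 2 vv
Total offspring: 4
Count with target: 2
Probability: 2/4 = 1/2
Expected count = 1/2 × 156 = 78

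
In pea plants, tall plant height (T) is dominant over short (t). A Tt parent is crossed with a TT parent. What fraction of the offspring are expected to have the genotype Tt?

Punnett square for Tt × TT:
Offspring genotypes: 2 TT, 2 Tt
Total offspring: 4
Count with target: 2
Probability: 2/4 = 1/2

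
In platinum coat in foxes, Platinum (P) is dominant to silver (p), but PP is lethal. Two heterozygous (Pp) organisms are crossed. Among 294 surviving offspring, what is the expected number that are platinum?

Cross: Pp × Pp
Punnett square offspring (before lethality): 1 PP, 2 Pp, 1 pp
The PP genotype is lethal (embryos die); surviving offspring: 2 Pp, 1 pp
platinum: 2 out of 3 → fraction 2/3
Expected count = 2/3 × 294 = 196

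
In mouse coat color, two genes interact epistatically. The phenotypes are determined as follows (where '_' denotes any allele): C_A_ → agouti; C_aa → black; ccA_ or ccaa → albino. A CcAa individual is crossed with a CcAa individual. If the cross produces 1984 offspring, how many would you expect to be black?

Cross: CcAa × CcAa — consider each gene separately:
C gene: Cc × Cc → 1 CC, 2 Cc, 1 cc → 3 C_ : 1 cc (out of 4)
A gene: Aa × Aa → 1 AA, 2 Aa, 1 aa → 3 A_ : 1 aa (out of 4)
Genotype classes (out of 4 × 4 = 16): C_A_ = 3×3 = 9; C_aa = 3×1 = 3; ccA_ = 1×3 = 3; ccaa = 1×1 = 1
Apply the phenotype rules: C_A_ (9) → agouti; C_aa (3) → black; ccA_ (3) + ccaa (1) → albino
Phenotype counts (out of 16): 9 agouti, 3 black, 4 albino
black: 3 out of 16 → fraction 3/16
Expected count = 3/16 × 1984 = 372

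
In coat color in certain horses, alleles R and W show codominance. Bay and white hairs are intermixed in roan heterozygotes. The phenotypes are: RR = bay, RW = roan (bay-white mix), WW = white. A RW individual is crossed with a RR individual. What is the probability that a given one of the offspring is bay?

Punnett square for RW × RR:
Offspring genotypes: 2 RR, 2 RW
Phenotype counts: 2 bay, 2 roan (bay-white mix)
bay: 2 out of 4
Probability: 2/4 = 1/2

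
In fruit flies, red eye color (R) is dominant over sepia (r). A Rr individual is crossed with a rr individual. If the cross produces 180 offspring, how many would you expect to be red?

Punnett square for Rr × rr:
Offspring genotypes: 2 Rr, 2 rr
red: 2, sepia: 2
red: 2 out of 4 → fraction 1/2
Expected count = 1/2 × 180 = 90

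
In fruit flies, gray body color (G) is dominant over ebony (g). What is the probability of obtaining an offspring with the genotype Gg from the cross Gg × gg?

Punnett square for Gg × gg:
Offspring genotypes: 2 Gg, 2 gg
Total offspring: 4
Count with target: 2
Probability: 2/4 = 1/2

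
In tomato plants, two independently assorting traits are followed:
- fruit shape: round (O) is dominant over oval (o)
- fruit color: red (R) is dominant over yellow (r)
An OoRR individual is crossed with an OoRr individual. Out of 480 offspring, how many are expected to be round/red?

Dihybrid cross OoRR × OoRr — consider each gene separately:
fruit shape: Oo × Oo → 1 OO, 2 Oo, 1 oo → 3 O_ : 1 oo (out of 4)
fruit color: RR × Rr → 2 RR, 2 Rr → 4 R_ (out of 4)
Combine (counts out of 4 × 4 = 16): round/red (O_R_) = 3×4 = 12; oval/red (ooR_) = 1×4 = 4
Phenotype counts (out of 16): 12 round/red, 4 oval/red
round/red: 12 out of 16 → fraction 3/4
Expected count = 3/4 × 480 = 360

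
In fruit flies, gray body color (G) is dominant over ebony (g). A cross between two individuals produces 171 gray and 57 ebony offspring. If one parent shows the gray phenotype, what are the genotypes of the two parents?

Observed offspring: 171 gray, 57 ebony
The observed ratio simplifies to 3:1. Ebony (gg) offspring appear, so each parent must contribute one g allele. The parent stated to show gray carries G, so it is Gg. The other parent is then either Gg or gg: Gg × gg would give a 1:1 split, whereas Gg × Gg gives 3:1 — matching the data. So both parents are heterozygous (Gg × Gg).
Parent genotypes: Gg × Gg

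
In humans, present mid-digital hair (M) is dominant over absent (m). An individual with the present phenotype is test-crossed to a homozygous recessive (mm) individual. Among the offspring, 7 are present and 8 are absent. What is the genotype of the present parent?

Test cross: ? × mm
Offspring: 7 present, 8 absent — approximately 1:1.
A 1:1 ratio in a test cross indicates the unknown parent is heterozygous (Mm).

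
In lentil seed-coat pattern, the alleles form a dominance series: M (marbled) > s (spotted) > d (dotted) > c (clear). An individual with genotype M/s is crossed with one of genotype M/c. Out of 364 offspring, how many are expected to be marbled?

Cross: M/s × M/c
Allele dominance: M > s > d > c
Offspring genotypes: 1 M/M, 1 M/c, 1 M/s, 1 s/c
Phenotype counts: 3 marbled, 1 spotted
marbled: 3 out of 4 → fraction 3/4
Expected count = 3/4 × 364 = 273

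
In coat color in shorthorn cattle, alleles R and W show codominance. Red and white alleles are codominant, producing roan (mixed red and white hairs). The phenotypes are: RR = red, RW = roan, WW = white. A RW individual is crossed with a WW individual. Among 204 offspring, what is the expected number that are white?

Punnett square for RW × WW:
Offspring genotypes: 2 RW, 2 WW
Phenotype counts: 2 roan, 2 white
white: 2 out of 4 → fraction 1/2
Expected count = 1/2 × 204 = 102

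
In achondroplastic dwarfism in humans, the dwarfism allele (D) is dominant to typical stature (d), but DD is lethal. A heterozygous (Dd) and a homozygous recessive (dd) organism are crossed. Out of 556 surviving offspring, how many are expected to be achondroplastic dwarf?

Cross: Dd × dd
Punnett square offspring (before lethality): 2 Dd, 2 dd
No DD offspring are produced in this cross.
achondroplastic dwarf: 2 out of 4 → fraction 1/2
Expected count = 1/2 × 556 = 278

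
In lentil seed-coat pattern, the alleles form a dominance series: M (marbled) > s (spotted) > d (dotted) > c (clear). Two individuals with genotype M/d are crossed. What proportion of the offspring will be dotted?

Cross: M/d × M/d
Allele dominance: M > s > d > c
Offspring genotypes: 1 M/M, 2 M/d, 1 d/d
Phenotype counts: 3 marbled, 1 dotted
dotted: 1 out of 4
Probability: 1/4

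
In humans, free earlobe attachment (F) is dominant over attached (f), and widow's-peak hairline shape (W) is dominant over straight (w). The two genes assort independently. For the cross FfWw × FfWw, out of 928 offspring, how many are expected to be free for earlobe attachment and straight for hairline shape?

Dihybrid cross FfWw × FfWw — consider each gene separately:
earlobe attachment: Ff × Ff → 1 FF, 2 Ff, 1 ff → 3 F_ : 1 ff (out of 4)
hairline shape: Ww × Ww → 1 WW, 2 Ww, 1 ww → 3 W_ : 1 ww (out of 4)
Looking for: free (F_) and straight (ww)
P(free) = 3/4, P(straight) = 1/4
P(both) = 3/4 × 1/4 = 3/16
Expected count = 3/16 × 928 = 174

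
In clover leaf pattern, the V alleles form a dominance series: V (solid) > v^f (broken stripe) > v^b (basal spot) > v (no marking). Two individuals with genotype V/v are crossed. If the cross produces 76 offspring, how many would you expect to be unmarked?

Cross: V/v × V/v
Allele dominance: V > v^f > v^b > v
Offspring genotypes: 1 V/V, 2 V/v, 1 v/v
Phenotype counts: 3 solid, 1 unmarked
unmarked: 1 out of 4 → fraction 1/4
Expected count = 1/4 × 76 = 19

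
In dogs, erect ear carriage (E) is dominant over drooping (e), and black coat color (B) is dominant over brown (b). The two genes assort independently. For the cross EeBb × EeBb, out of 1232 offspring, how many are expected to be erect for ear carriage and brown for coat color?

Dihybrid cross EeBb × EeBb — consider each gene separately:
ear carriage: Ee × Ee → 1 EE, 2 Ee, 1 ee → 3 E_ : 1 ee (out of 4)
coat color: Bb × Bb → 1 BB, 2 Bb, 1 bb → 3 B_ : 1 bb (out of 4)
Looking for: erect (E_) and brown (bb)
P(erect) = 3/4, P(brown) = 1/4
P(both) = 3/4 × 1/4 = 3/16
Expected count = 3/16 × 1232 = 231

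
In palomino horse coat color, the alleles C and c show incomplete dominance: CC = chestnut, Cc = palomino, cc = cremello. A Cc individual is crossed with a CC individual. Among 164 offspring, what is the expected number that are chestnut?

Punnett square for Cc × CC:
Offspring genotypes: 2 CC, 2 Cc
Phenotype counts: 2 chestnut, 2 palomino
chestnut: 2 out of 4 → fraction 1/2
Expected count = 1/2 × 164 = 82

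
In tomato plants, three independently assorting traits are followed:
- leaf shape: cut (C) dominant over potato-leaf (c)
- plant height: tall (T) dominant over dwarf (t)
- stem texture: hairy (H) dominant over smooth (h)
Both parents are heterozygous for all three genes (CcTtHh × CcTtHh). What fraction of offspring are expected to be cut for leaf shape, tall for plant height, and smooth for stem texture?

Trihybrid cross: CcTtHh × CcTtHh
Each trait segregates independently with a 3:1 phenotypic ratio, so each gene contributes 3/4 (dominant) or 1/4 (recessive).
Target: cut (leaf shape), tall (plant height), smooth (stem texture)
Probability = product of independent per-trait probabilities
= 3/4 × 3/4 × 1/4 = 9/64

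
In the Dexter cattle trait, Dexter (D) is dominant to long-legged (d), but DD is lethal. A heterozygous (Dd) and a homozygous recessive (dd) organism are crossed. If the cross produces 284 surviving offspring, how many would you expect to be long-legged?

Cross: Dd × dd
Punnett square offspring (before lethality): 2 Dd, 2 dd
No DD offspring are produced in this cross.
long-legged: 2 out of 4 → fraction 1/2
Expected count = 1/2 × 284 = 142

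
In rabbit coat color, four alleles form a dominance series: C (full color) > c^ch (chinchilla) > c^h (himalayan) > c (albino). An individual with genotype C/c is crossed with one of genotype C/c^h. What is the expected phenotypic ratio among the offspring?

Cross: C/c × C/c^h
Allele dominance: C > c^ch > c^h > c
Offspring genotypes: 1 C/C, 1 C/c^h, 1 C/c, 1 c^h/c
Phenotype counts: 3 full color, 1 himalayan
Ratio: 3 full color : 1 himalayan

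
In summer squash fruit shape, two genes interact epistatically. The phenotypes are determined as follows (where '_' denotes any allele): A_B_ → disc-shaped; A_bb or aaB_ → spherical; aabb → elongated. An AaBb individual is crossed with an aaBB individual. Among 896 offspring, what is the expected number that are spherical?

Cross: AaBb × aaBB — consider each gene separately:
A gene: Aa × aa → 2 Aa, 2 aa → 2 A_ : 2 aa (out of 4)
B gene: Bb × BB → 2 BB, 2 Bb → 4 B_ (out of 4)
Genotype classes (out of 4 × 4 = 16): A_B_ = 2×4 = 8; aaB_ = 2×4 = 8
Apply the phenotype rules: A_B_ (8) → disc-shaped; aaB_ (8) → spherical
Phenotype counts (out of 16): 8 disc-shaped, 8 spherical
spherical: 8 out of 16 → fraction 1/2
Expected count = 1/2 × 896 = 448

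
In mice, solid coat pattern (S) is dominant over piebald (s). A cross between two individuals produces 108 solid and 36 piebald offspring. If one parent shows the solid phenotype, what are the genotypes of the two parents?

Observed offspring: 108 solid, 36 piebald
The observed ratio simplifies to 3:1. Piebald (ss) offspring appear, so each parent must contribute one s allele. The parent stated to show solid carries S, so it is Ss. The other parent is then either Ss or ss: Ss × ss would give a 1:1 split, whereas Ss × Ss gives 3:1 — matching the data. So both parents are heterozygous (Ss × Ss).
Parent genotypes: Ss × Ss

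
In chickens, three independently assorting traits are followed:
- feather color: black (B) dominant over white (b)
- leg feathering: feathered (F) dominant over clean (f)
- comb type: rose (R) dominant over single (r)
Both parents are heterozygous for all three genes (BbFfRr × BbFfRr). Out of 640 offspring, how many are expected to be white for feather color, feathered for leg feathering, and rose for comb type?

Trihybrid cross: BbFfRr × BbFfRr
Each trait segregates independently with a 3:1 phenotypic ratio, so each gene contributes 3/4 (dominant) or 1/4 (recessive).
Target: white (feather color), feathered (leg feathering), rose (comb type)
Probability = product of independent per-trait probabilities
= 1/4 × 3/4 × 3/4 = 9/64
Expected count = 9/64 × 640 = 90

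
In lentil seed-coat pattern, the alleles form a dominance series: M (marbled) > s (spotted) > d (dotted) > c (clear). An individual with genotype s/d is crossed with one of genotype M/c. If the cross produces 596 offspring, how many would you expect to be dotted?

Cross: s/d × M/c
Allele dominance: M > s > d > c
Offspring genotypes: 1 M/s, 1 s/c, 1 M/d, 1 d/c
Phenotype counts: 2 marbled, 1 spotted, 1 dotted
dotted: 1 out of 4 → fraction 1/4
Expected count = 1/4 × 596 = 149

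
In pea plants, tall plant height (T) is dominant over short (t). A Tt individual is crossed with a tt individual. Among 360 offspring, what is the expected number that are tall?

Punnett square for Tt × tt:
Offspring genotypes: 2 Tt, 2 tt
tall: 2, short: 2
tall: 2 out of 4 → fraction 1/2
Expected count = 1/2 × 360 = 180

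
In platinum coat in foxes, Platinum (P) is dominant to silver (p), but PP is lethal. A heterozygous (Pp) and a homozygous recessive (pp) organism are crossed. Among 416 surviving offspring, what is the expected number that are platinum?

Cross: Pp × pp
Punnett square offspring (before lethality): 2 Pp, 2 pp
No PP offspring are produced in this cross.
platinum: 2 out of 4 → fraction 1/2
Expected count = 1/2 × 416 = 208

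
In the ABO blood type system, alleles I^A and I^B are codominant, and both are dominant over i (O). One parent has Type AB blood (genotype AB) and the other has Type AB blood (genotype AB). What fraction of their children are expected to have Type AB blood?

Cross: AB × AB
Possible offspring genotypes: 1 AA, 2 AB, 1 BB
Blood type counts: 1 Type A, 2 Type AB, 1 Type B
Probability of Type AB: 2/4 = 1/2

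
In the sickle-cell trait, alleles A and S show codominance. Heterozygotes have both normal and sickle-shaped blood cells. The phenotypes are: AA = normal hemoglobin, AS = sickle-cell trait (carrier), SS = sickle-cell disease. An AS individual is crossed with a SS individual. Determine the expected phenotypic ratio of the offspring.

Punnett square for AS × SS:
Offspring genotypes: 2 AS, 2 SS
Phenotype counts: 2 sickle-cell trait (carrier), 2 sickle-cell disease
Ratio: 1 sickle-cell trait (carrier) : 1 sickle-cell disease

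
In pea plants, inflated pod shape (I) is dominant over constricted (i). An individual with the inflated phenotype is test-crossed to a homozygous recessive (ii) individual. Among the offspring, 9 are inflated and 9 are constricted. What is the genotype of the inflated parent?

Test cross: ? × ii
Offspring: 9 inflated, 9 constricted — approximately 1:1.
A 1:1 ratio in a test cross indicates the unknown parent is heterozygous (Ii).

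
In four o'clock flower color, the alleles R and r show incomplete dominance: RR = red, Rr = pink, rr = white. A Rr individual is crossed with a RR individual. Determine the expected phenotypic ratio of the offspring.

Punnett square for Rr × RR:
Offspring genotypes: 2 RR, 2 Rr
Phenotype counts: 2 red, 2 pink
Ratio: 1 red : 1 pink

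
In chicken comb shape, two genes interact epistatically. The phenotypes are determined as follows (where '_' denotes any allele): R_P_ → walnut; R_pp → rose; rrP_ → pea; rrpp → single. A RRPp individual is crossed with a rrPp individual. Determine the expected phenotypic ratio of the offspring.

Cross: RRPp × rrPp — consider each gene separately:
R gene: RR × rr → 4 Rr → 4 R_ (out of 4)
P gene: Pp × Pp → 1 PP, 2 Pp, 1 pp → 3 P_ : 1 pp (out of 4)
Genotype classes (out of 4 × 4 = 16): R_P_ = 4×3 = 12; R_pp = 4×1 = 4
Apply the phenotype rules: R_P_ (12) → walnut; R_pp (4) → rose
Phenotype counts (out of 16): 12 walnut, 4 rose
Ratio: 3 walnut : 1 rose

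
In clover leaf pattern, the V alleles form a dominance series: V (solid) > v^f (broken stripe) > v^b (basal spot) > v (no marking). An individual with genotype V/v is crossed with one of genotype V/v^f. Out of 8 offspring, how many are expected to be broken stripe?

Cross: V/v × V/v^f
Allele dominance: V > v^f > v^b > v
Offspring genotypes: 1 V/V, 1 V/v^f, 1 V/v, 1 v^f/v
Phenotype counts: 3 solid, 1 broken stripe
broken stripe: 1 out of 4 → fraction 1/4
Expected count = 1/4 × 8 = 2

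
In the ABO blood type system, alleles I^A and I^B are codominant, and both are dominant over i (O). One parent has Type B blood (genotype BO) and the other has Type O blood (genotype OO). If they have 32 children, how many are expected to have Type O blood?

Cross: BO × OO
Possible offspring genotypes: 2 BO, 2 OO
Blood type counts: 2 Type B, 2 Type O
Probability of Type O: 2/4 = 1/2
Expected count = 1/2 × 32 = 16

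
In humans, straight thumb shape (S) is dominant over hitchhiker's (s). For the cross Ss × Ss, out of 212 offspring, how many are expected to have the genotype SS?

Punnett square for Ss × Ss:
Offspring genotypes: 1 SS, 2 Ss, 1 ss
Total offspring: 4
Count with target: 1
Probability: 1/4
Expected count = 1/4 × 212 = 53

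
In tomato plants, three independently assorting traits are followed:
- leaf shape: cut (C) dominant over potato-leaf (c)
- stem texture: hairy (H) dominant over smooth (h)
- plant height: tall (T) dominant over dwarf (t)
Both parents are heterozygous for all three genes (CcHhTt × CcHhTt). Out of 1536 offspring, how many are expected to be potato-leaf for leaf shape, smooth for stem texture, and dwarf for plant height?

Trihybrid cross: CcHhTt × CcHhTt
Each trait segregates independently with a 3:1 phenotypic ratio, so each gene contributes 3/4 (dominant) or 1/4 (recessive).
Target: potato-leaf (leaf shape), smooth (stem texture), dwarf (plant height)
Probability = product of independent per-trait probabilities
= 1/4 × 1/4 × 1/4 = 1/64
Expected count = 1/64 × 1536 = 24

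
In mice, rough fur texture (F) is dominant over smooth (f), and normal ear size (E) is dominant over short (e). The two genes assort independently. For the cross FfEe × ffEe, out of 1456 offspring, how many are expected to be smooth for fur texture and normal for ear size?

Dihybrid cross FfEe × ffEe — consider each gene separately:
fur texture: Ff × ff → 2 Ff, 2 ff → 2 F_ : 2 ff (out of 4)
ear size: Ee × Ee → 1 EE, 2 Ee, 1 ee → 3 E_ : 1 ee (out of 4)
Looking for: smooth (ff) and normal (E_)
P(smooth) = 2/4, P(normal) = 3/4
P(both) = 2/4 × 3/4 = 6/16 = 3/8
Expected count = 3/8 × 1456 = 546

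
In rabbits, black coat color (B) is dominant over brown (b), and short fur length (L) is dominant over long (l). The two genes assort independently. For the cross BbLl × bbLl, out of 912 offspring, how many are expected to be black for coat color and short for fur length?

Dihybrid cross BbLl × bbLl — consider each gene separately:
coat color: Bb × bb → 2 Bb, 2 bb → 2 B_ : 2 bb (out of 4)
fur length: Ll × Ll → 1 LL, 2 Ll, 1 ll → 3 L_ : 1 ll (out of 4)
Looking for: black (B_) and short (L_)
P(black) = 2/4, P(short) = 3/4
P(both) = 2/4 × 3/4 = 6/16 = 3/8
Expected count = 3/8 × 912 = 342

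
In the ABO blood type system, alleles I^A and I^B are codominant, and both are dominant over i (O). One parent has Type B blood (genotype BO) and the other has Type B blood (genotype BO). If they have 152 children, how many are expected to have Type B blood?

Cross: BO × BO
Possible offspring genotypes: 1 BB, 2 BO, 1 OO
Blood type counts: 3 Type B, 1 Type O
Probability of Type B: 3/4
Expected count = 3/4 × 152 = 114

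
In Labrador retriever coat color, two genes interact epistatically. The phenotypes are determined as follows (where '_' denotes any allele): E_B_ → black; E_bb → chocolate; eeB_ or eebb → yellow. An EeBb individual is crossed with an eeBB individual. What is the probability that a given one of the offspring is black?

Cross: EeBb × eeBB — consider each gene separately:
E gene: Ee × ee → 2 Ee, 2 ee → 2 E_ : 2 ee (out of 4)
B gene: Bb × BB → 2 BB, 2 Bb → 4 B_ (out of 4)
Genotype classes (out of 4 × 4 = 16): E_B_ = 2×4 = 8; eeB_ = 2×4 = 8
Apply the phenotype rules: E_B_ (8) → black; eeB_ (8) → yellow
Phenotype counts (out of 16): 8 black, 8 yellow
black: 8 out of 16
Probability: 8/16 = 1/2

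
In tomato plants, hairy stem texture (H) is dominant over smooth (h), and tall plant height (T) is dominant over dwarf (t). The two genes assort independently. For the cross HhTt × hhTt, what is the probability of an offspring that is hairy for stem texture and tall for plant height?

Dihybrid cross HhTt × hhTt — consider each gene separately:
stem texture: Hh × hh → 2 Hh, 2 hh → 2 H_ : 2 hh (out of 4)
plant height: Tt × Tt → 1 TT, 2 Tt, 1 tt → 3 T_ : 1 tt (out of 4)
Looking for: hairy (H_) and tall (T_)
P(hairy) = 2/4, P(tall) = 3/4
P(both) = 2/4 × 3/4 = 6/16 = 3/8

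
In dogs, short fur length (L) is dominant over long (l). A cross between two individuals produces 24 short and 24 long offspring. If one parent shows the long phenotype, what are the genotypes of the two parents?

Observed offspring: 24 short, 24 long
The observed ratio simplifies to 1:1. One parent shows long, so its genotype must be ll. A 1:1 offspring split requires the other parent to be heterozygous (Ll).
Parent genotypes: ll × Ll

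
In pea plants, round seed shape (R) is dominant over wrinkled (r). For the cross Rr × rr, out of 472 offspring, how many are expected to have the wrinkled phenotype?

Punnett square for Rr × rr:
Offspring genotypes: 2 Rr, 2 rr
Total offspring: 4
Count with target: 2
Probability: 2/4 = 1/2
Expected count = 1/2 × 472 = 236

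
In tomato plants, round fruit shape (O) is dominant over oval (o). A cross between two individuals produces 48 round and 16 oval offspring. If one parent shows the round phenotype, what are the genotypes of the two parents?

Observed offspring: 48 round, 16 oval
The observed ratio simplifies to 3:1. Oval (oo) offspring appear, so each parent must contribute one o allele. The parent stated to show round carries O, so it is Oo. The other parent is then either Oo or oo: Oo × oo would give a 1:1 split, whereas Oo × Oo gives 3:1 — matching the data. So both parents are heterozygous (Oo × Oo).
Parent genotypes: Oo × Oo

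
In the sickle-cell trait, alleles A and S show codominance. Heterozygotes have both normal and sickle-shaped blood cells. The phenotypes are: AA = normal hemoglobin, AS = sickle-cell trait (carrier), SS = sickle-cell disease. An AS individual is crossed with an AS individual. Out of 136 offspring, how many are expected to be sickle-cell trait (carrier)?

Punnett square for AS × AS:
Offspring genotypes: 1 AA, 2 AS, 1 SS
Phenotype counts: 1 normal hemoglobin, 2 sickle-cell trait (carrier), 1 sickle-cell disease
sickle-cell trait (carrier): 2 out of 4 → fraction 1/2
Expected count = 1/2 × 136 = 68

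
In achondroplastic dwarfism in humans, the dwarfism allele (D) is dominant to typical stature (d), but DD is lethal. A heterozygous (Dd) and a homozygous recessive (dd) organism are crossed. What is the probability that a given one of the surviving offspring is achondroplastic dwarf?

Cross: Dd × dd
Punnett square offspring (before lethality): 2 Dd, 2 dd
No DD offspring are produced in this cross.
achondroplastic dwarf: 2 out of 4
Probability: 2/4 = 1/2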